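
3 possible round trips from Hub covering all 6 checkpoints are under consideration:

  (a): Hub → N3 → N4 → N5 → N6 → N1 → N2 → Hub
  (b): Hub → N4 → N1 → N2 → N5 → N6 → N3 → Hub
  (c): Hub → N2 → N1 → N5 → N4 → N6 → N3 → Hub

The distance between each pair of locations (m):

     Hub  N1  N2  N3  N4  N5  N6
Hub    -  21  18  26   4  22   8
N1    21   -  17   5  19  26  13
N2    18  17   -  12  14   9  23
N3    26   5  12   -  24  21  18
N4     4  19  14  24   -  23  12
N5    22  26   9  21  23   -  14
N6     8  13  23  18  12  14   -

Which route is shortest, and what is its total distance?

Shortest is (b), total 107 m.

(a): 26 + 24 + 23 + 14 + 13 + 17 + 18 = 135
(b): 4 + 19 + 17 + 9 + 14 + 18 + 26 = 107
(c): 18 + 17 + 26 + 23 + 12 + 18 + 26 = 140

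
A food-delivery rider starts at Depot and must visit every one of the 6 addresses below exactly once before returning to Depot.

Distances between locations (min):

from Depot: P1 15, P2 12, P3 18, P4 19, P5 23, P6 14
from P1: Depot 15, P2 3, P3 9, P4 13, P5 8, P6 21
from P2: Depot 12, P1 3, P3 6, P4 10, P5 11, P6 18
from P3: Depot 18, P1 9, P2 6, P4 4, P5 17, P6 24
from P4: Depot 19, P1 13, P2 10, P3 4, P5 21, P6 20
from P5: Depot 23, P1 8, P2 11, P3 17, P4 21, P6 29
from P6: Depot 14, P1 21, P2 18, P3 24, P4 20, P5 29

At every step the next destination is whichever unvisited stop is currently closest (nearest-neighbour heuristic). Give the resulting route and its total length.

Total distance 78 min via the nearest-neighbour route Depot → P2 → P1 → P5 → P3 → P4 → P6 → Depot.

At Depot the remaining stops are P2 12, P6 14, P1 15, P3 18, P4 19, P5 23; go to P2.
At P2 the remaining stops are P1 3, P3 6, P4 10, P5 11, P6 18; go to P1.
At P1 the remaining stops are P5 8, P3 9, P4 13, P6 21; go to P5.
At P5 the remaining stops are P3 17, P4 21, P6 29; go to P3.
At P3 the remaining stops are P4 4, P6 24; go to P4.
At P4 the remaining stops are P6 20; go to P6.
Return P6→Depot: 14.
Total = 12 + 3 + 8 + 17 + 4 + 20 + 14 = 78.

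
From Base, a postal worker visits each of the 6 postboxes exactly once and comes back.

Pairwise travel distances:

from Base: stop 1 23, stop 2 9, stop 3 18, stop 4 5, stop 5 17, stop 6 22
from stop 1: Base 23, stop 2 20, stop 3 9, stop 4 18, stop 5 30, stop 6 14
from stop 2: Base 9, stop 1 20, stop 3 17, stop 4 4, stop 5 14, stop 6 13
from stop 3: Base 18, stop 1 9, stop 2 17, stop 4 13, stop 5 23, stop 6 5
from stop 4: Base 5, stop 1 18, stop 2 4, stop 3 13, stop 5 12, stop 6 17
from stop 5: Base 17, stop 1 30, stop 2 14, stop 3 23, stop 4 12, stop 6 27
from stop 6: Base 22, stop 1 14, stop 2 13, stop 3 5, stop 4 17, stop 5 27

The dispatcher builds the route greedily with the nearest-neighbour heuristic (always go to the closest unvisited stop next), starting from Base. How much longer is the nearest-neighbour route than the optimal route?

Base: stop 4=5, stop 2=9, stop 5=17, stop 3=18, stop 6=22, stop 1=23 ⇒ stop 4
stop 4: stop 2=4, stop 5=12, stop 3=13, stop 6=17, stop 1=18 ⇒ stop 2
stop 2: stop 6=13, stop 5=14, stop 3=17, stop 1=20 ⇒ stop 6
stop 6: stop 3=5, stop 1=14, stop 5=27 ⇒ stop 3
stop 3: stop 1=9, stop 5=23 ⇒ stop 1
stop 1: stop 5=30 ⇒ stop 5
NN route Base → stop 4 → stop 2 → stop 6 → stop 3 → stop 1 → stop 5 → Base costs 83.
Optimal: Base → stop 1 → stop 3 → stop 6 → stop 2 → stop 5 → stop 4 → Base costs 81 (by enumerating all 360 distinct tours).
Excess = 83 − 81 = 2.

Excess over optimum: 2.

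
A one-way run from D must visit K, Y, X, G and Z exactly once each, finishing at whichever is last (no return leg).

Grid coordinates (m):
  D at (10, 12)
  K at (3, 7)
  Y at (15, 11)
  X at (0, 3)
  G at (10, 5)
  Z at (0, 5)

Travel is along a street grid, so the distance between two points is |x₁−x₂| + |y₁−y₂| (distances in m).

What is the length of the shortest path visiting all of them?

There are 5! = 120 possible orderings.
D → K → Y → X → G → Z: 12+16+23+12+10 = 73
D → K → Y → X → Z → G: 12+16+23+2+10 = 63
D → K → Y → G → X → Z: 12+16+11+12+2 = 53
D → K → Y → G → Z → X: 12+16+11+10+2 = 51
D → K → Y → Z → X → G: 12+16+21+2+12 = 63
D → K → Y → Z → G → X: 12+16+21+10+12 = 71
D → K → X → Y → G → Z: 12+7+23+11+10 = 63
D → K → X → Y → Z → G: 12+7+23+21+10 = 73
D → K → X → G → Y → Z: 12+7+12+11+21 = 63
D → K → X → G → Z → Y: 12+7+12+10+21 = 62
D → K → X → Z → Y → G: 12+7+2+21+11 = 53
D → K → X → Z → G → Y: 12+7+2+10+11 = 42
D → K → G → Y → X → Z: 12+9+11+23+2 = 57
D → K → G → Y → Z → X: 12+9+11+21+2 = 55
… (106 more)
D → Y → G → K → Z → X: 6+11+9+5+2 = 33  ← best
The minimum is 33.
One shortest path: D → Y → G → K → Z → X.

Shortest open route: 33 m.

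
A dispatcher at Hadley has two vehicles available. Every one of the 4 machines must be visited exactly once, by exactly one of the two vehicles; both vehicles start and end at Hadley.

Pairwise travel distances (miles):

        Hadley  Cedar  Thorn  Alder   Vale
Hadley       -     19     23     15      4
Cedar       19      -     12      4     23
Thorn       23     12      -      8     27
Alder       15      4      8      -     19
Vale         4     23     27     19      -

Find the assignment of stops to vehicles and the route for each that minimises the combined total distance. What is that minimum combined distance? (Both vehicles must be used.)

There are 2^3 − 1 = 7 ways to divide the 4 stops into two non-empty groups. For each, the best each vehicle can do is its own shortest tour through its group:
  {Cedar} + {Thorn, Alder, Vale}: 38 + 54 = 92
  {Thorn} + {Cedar, Alder, Vale}: 46 + 46 = 92
  {Cedar, Thorn} + {Alder, Vale}: 54 + 38 = 92
  {Alder} + {Cedar, Thorn, Vale}: 30 + 62 = 92
  {Cedar, Alder} + {Thorn, Vale}: 38 + 54 = 92
  {Thorn, Alder} + {Cedar, Vale}: 46 + 46 = 92
  … (7 splits in total)
  {Cedar, Thorn, Alder} + {Vale}: 54 + 8 = 62  ← best
Best: vehicle 1 Hadley → Cedar → Thorn → Alder → Hadley = 54; vehicle 2 Hadley → Vale → Hadley = 8; combined 62.

62 miles — the smallest possible combined total.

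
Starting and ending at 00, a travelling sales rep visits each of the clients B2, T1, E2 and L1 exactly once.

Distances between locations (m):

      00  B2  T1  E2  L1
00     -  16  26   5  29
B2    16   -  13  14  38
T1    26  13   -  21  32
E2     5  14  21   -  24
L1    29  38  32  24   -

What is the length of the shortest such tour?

Minimum total distance: 90 m.

00 → B2 → T1 → E2 → L1 → 00: 16+13+21+24+29 = 103
00 → B2 → T1 → L1 → E2 → 00: 16+13+32+24+5 = 90
00 → B2 → E2 → T1 → L1 → 00: 16+14+21+32+29 = 112
00 → B2 → E2 → L1 → T1 → 00: 16+14+24+32+26 = 112
00 → B2 → L1 → T1 → E2 → 00: 16+38+32+21+5 = 112
00 → B2 → L1 → E2 → T1 → 00: 16+38+24+21+26 = 125
00 → T1 → B2 → E2 → L1 → 00: 26+13+14+24+29 = 106
00 → T1 → B2 → L1 → E2 → 00: 26+13+38+24+5 = 106
00 → T1 → E2 → B2 → L1 → 00: 26+21+14+38+29 = 128
00 → T1 → L1 → B2 → E2 → 00: 26+32+38+14+5 = 115
00 → E2 → B2 → T1 → L1 → 00: 5+14+13+32+29 = 93
00 → E2 → T1 → B2 → L1 → 00: 5+21+13+38+29 = 106
The minimum is 90.
One optimal route: 00 → B2 → T1 → L1 → E2 → 00 (or its reverse).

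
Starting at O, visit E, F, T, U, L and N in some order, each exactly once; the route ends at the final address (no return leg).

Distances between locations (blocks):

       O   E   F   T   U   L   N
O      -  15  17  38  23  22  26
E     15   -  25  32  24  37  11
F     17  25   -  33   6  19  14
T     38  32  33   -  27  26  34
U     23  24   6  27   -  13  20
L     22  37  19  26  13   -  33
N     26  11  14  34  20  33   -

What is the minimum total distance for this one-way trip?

Minimum one-way distance = 85 blocks.

There are 6! = 720 possible orderings.
O → E → F → T → U → L → N: 15+25+33+27+13+33 = 146
O → E → F → T → U → N → L: 15+25+33+27+20+33 = 153
O → E → F → T → L → U → N: 15+25+33+26+13+20 = 132
O → E → F → T → L → N → U: 15+25+33+26+33+20 = 152
O → E → F → T → N → U → L: 15+25+33+34+20+13 = 140
O → E → F → T → N → L → U: 15+25+33+34+33+13 = 153
O → E → F → U → T → L → N: 15+25+6+27+26+33 = 132
O → E → F → U → T → N → L: 15+25+6+27+34+33 = 140
… (712 more)
O → E → N → F → U → L → T: 15+11+14+6+13+26 = 85  ← best
The minimum is 85.
One shortest path: O → E → N → F → U → L → T.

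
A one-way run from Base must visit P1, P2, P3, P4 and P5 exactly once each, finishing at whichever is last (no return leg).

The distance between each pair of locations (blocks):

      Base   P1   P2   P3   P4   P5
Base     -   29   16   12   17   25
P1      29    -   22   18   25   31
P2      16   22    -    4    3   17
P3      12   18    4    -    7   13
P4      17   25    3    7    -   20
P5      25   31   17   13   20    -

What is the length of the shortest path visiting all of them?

There are 5! = 120 possible orderings.
Base - P1 - P2 - P3 - P4 - P5: 29+22+4+7+20 = 82
Base - P1 - P2 - P3 - P5 - P4: 29+22+4+13+20 = 88
Base - P1 - P2 - P4 - P3 - P5: 29+22+3+7+13 = 74
Base - P1 - P2 - P4 - P5 - P3: 29+22+3+20+13 = 87
Base - P1 - P2 - P5 - P3 - P4: 29+22+17+13+7 = 88
Base - P1 - P2 - P5 - P4 - P3: 29+22+17+20+7 = 95
Base - P1 - P3 - P2 - P4 - P5: 29+18+4+3+20 = 74
Base - P1 - P3 - P2 - P5 - P4: 29+18+4+17+20 = 88
Base - P1 - P3 - P4 - P2 - P5: 29+18+7+3+17 = 74
Base - P1 - P3 - P4 - P5 - P2: 29+18+7+20+17 = 91
Base - P1 - P3 - P5 - P2 - P4: 29+18+13+17+3 = 80
Base - P1 - P3 - P5 - P4 - P2: 29+18+13+20+3 = 83
Base - P1 - P4 - P2 - P3 - P5: 29+25+3+4+13 = 74
Base - P1 - P4 - P2 - P5 - P3: 29+25+3+17+13 = 87
… (106 more)
Base - P4 - P2 - P3 - P5 - P1: 17+3+4+13+31 = 68  ← best
The minimum is 68.
One shortest path: Base → P4 → P2 → P3 → P5 → P1.

68 blocks — the minimum one-way total.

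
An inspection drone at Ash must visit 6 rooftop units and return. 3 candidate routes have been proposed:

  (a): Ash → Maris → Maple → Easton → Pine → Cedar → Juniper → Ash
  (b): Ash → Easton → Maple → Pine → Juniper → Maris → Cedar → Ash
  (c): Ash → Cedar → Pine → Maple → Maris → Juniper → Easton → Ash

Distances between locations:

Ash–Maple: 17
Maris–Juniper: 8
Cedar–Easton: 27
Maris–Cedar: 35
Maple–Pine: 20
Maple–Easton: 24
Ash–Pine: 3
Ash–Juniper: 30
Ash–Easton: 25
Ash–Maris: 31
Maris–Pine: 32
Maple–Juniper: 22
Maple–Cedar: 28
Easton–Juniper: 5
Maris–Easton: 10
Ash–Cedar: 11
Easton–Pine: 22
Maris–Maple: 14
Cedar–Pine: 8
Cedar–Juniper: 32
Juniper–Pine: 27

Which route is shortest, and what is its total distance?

91 — (c) is the shortest.

(a): 31 + 14 + 24 + 22 + 8 + 32 + 30 = 161
(b): 25 + 24 + 20 + 27 + 8 + 35 + 11 = 150
(c): 11 + 8 + 20 + 14 + 8 + 5 + 25 = 91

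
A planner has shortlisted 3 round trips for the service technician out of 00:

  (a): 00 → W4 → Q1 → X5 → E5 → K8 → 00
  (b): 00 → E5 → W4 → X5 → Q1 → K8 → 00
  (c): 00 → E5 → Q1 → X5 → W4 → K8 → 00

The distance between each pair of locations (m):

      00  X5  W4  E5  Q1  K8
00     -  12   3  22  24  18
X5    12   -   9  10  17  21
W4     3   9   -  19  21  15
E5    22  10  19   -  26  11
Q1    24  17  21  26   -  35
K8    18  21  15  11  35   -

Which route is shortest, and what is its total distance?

(a): 3 + 21 + 17 + 10 + 11 + 18 = 80
(b): 22 + 19 + 9 + 17 + 35 + 18 = 120
(c): 22 + 26 + 17 + 9 + 15 + 18 = 107

Shortest is (a), total 80 m.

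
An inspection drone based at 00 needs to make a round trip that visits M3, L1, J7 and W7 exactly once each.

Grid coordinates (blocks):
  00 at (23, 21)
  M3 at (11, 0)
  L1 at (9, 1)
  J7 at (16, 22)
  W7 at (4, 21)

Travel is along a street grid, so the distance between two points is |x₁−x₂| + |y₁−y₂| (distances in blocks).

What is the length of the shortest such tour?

With 4 stops there are 4!/2 = 12 distinct round trips (a route and its reverse cost the same).
00 - M3 - L1 - J7 - W7 - 00: 33+3+28+13+19 = 96
00 - M3 - L1 - W7 - J7 - 00: 33+3+25+13+8 = 82
00 - M3 - J7 - L1 - W7 - 00: 33+27+28+25+19 = 132
00 - M3 - J7 - W7 - L1 - 00: 33+27+13+25+34 = 132
00 - M3 - W7 - L1 - J7 - 00: 33+28+25+28+8 = 122
00 - M3 - W7 - J7 - L1 - 00: 33+28+13+28+34 = 136
00 - L1 - M3 - J7 - W7 - 00: 34+3+27+13+19 = 96
00 - L1 - M3 - W7 - J7 - 00: 34+3+28+13+8 = 86
00 - L1 - J7 - M3 - W7 - 00: 34+28+27+28+19 = 136
00 - L1 - W7 - M3 - J7 - 00: 34+25+28+27+8 = 122
00 - J7 - M3 - L1 - W7 - 00: 8+27+3+25+19 = 82
00 - J7 - L1 - M3 - W7 - 00: 8+28+3+28+19 = 86
The minimum is 82.
One optimal route: 00 → M3 → L1 → W7 → J7 → 00 (or its reverse).

82 blocks — the shortest possible round trip.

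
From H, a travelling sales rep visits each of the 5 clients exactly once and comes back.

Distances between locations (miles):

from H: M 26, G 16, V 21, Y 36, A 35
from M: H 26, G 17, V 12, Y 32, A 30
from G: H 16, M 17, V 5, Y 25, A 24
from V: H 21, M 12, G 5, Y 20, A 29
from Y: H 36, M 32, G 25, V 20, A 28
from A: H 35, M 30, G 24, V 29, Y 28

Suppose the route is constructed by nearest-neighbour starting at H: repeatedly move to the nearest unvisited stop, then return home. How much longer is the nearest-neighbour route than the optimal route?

H: G=16, V=21, M=26, A=35, Y=36 ⇒ G
G: V=5, M=17, A=24, Y=25 ⇒ V
V: M=12, Y=20, A=29 ⇒ M
M: A=30, Y=32 ⇒ A
A: Y=28 ⇒ Y
NN route H → G → V → M → A → Y → H costs 127.
Optimal: H → M → A → Y → V → G → H costs 125 (by enumerating all 60 distinct tours).
Excess = 127 − 125 = 2.

Excess over optimum: 2 miles.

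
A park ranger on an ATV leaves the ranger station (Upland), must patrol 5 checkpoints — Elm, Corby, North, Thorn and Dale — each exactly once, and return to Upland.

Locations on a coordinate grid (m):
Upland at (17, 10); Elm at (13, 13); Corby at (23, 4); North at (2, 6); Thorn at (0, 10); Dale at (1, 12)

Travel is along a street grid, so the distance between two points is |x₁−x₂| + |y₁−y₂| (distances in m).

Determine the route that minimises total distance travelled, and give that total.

Upland→Elm→Corby→North→Thorn→Dale→Upland: 7+19+23+6+3+18 = 76
Upland→Elm→Corby→North→Dale→Thorn→Upland: 7+19+23+7+3+17 = 76
Upland→Elm→Corby→Thorn→North→Dale→Upland: 7+19+29+6+7+18 = 86
Upland→Elm→Corby→Thorn→Dale→North→Upland: 7+19+29+3+7+19 = 84
Upland→Elm→Corby→Dale→North→Thorn→Upland: 7+19+30+7+6+17 = 86
Upland→Elm→Corby→Dale→Thorn→North→Upland: 7+19+30+3+6+19 = 84
Upland→Elm→North→Corby→Thorn→Dale→Upland: 7+18+23+29+3+18 = 98
Upland→Elm→North→Corby→Dale→Thorn→Upland: 7+18+23+30+3+17 = 98
Upland→Elm→North→Thorn→Corby→Dale→Upland: 7+18+6+29+30+18 = 108
Upland→Elm→North→Thorn→Dale→Corby→Upland: 7+18+6+3+30+12 = 76
Upland→Elm→North→Dale→Corby→Thorn→Upland: 7+18+7+30+29+17 = 108
Upland→Elm→North→Dale→Thorn→Corby→Upland: 7+18+7+3+29+12 = 76
Upland→Elm→Thorn→Corby→North→Dale→Upland: 7+16+29+23+7+18 = 100
Upland→Elm→Thorn→Corby→Dale→North→Upland: 7+16+29+30+7+19 = 108
… (46 more)
Upland→Elm→Dale→Thorn→North→Corby→Upland: 7+13+3+6+23+12 = 64  ← best
The minimum is 64.
One optimal route: Upland → Elm → Dale → Thorn → North → Corby → Upland (or its reverse).

Shortest round trip = 64 m.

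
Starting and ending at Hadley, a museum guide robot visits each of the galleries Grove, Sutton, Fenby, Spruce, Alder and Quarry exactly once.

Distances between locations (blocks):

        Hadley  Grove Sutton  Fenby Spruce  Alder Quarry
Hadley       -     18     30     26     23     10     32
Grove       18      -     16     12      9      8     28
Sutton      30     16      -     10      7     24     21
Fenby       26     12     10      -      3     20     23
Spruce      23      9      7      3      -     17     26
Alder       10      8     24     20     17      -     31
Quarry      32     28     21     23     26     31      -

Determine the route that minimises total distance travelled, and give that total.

With 6 stops there are 6!/2 = 360 distinct round trips (a route and its reverse cost the same).
Hadley - Grove - Sutton - Fenby - Spruce - Alder - Quarry - Hadley: 18+16+10+3+17+31+32 = 127
Hadley - Grove - Sutton - Fenby - Spruce - Quarry - Alder - Hadley: 18+16+10+3+26+31+10 = 114
Hadley - Grove - Sutton - Fenby - Alder - Spruce - Quarry - Hadley: 18+16+10+20+17+26+32 = 139
Hadley - Grove - Sutton - Fenby - Alder - Quarry - Spruce - Hadley: 18+16+10+20+31+26+23 = 144
Hadley - Grove - Sutton - Fenby - Quarry - Spruce - Alder - Hadley: 18+16+10+23+26+17+10 = 120
Hadley - Grove - Sutton - Fenby - Quarry - Alder - Spruce - Hadley: 18+16+10+23+31+17+23 = 138
Hadley - Grove - Sutton - Spruce - Fenby - Alder - Quarry - Hadley: 18+16+7+3+20+31+32 = 127
Hadley - Grove - Sutton - Spruce - Fenby - Quarry - Alder - Hadley: 18+16+7+3+23+31+10 = 108
… (352 more)
Hadley - Alder - Grove - Fenby - Spruce - Sutton - Quarry - Hadley: 10+8+12+3+7+21+32 = 93  ← best
The minimum is 93.
One optimal route: Hadley → Alder → Grove → Fenby → Spruce → Sutton → Quarry → Hadley (or its reverse).

Minimum total distance: 93 blocks.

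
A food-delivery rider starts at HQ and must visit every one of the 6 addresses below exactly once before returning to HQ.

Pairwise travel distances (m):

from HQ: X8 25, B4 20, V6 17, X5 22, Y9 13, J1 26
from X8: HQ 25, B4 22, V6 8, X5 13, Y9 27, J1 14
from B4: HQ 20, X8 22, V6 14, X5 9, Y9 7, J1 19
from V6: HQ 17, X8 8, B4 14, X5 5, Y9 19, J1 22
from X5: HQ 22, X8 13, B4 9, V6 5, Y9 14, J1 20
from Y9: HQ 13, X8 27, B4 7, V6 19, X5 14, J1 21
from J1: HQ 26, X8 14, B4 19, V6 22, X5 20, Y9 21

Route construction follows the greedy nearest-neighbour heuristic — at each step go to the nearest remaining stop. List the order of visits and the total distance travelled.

Total distance 82 m via the nearest-neighbour route HQ → Y9 → B4 → X5 → V6 → X8 → J1 → HQ.

HQ → [Y9:13 / V6:17 / B4:20 / X5:22 / X8:25 / J1:26] → Y9 (13)
Y9 → [B4:7 / X5:14 / V6:19 / J1:21 / X8:27] → B4 (7)
B4 → [X5:9 / V6:14 / J1:19 / X8:22] → X5 (9)
X5 → [V6:5 / X8:13 / J1:20] → V6 (5)
V6 → [X8:8 / J1:22] → X8 (8)
X8 → [J1:14] → J1 (14)
Return J1→HQ: 26.
Total = 13 + 7 + 9 + 5 + 8 + 14 + 26 = 82.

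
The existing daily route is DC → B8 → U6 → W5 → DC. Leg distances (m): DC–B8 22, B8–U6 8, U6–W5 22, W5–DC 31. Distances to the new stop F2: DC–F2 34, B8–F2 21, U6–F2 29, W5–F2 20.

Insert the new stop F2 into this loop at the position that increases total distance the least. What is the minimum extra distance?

+23 m — insert F2 between W5 and DC.

Insertion cost between consecutive stops i–j is d(i,F2) + d(F2,j) − d(i,j):
  between DC and B8: 34 + 21 − 22 = 33
  between B8 and U6: 21 + 29 − 8 = 42
  between U6 and W5: 29 + 20 − 22 = 27
  between W5 and DC: 20 + 34 − 31 = 23
Cheapest insertion is between W5 and DC, adding 23.
New total = 83 + 23 = 106.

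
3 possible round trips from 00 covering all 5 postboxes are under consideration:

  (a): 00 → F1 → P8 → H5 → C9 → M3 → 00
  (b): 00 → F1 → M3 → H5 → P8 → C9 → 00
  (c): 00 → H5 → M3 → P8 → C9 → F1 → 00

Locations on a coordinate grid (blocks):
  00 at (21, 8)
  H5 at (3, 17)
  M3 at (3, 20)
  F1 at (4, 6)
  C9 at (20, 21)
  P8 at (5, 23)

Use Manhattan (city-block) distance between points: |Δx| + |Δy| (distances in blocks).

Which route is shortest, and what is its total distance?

76 blocks — (b) is the shortest.

(a): 19 + 18 + 8 + 21 + 18 + 30 = 114
(b): 19 + 15 + 3 + 8 + 17 + 14 = 76
(c): 27 + 3 + 5 + 17 + 31 + 19 = 102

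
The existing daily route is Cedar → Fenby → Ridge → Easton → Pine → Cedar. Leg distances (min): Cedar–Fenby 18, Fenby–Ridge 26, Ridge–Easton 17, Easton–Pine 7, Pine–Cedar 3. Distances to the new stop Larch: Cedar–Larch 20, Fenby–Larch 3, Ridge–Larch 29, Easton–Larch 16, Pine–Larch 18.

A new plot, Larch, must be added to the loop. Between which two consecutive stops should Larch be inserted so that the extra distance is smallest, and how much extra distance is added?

Minimum extra distance: 5 min, inserting Larch between Cedar and Fenby.

Insertion cost between consecutive stops i–j is d(i,Larch) + d(Larch,j) − d(i,j):
  between Cedar and Fenby: 20 + 3 − 18 = 5
  between Fenby and Ridge: 3 + 29 − 26 = 6
  between Ridge and Easton: 29 + 16 − 17 = 28
  between Easton and Pine: 16 + 18 − 7 = 27
  between Pine and Cedar: 18 + 20 − 3 = 35
Cheapest insertion is between Cedar and Fenby, adding 5.
New total = 71 + 5 = 76.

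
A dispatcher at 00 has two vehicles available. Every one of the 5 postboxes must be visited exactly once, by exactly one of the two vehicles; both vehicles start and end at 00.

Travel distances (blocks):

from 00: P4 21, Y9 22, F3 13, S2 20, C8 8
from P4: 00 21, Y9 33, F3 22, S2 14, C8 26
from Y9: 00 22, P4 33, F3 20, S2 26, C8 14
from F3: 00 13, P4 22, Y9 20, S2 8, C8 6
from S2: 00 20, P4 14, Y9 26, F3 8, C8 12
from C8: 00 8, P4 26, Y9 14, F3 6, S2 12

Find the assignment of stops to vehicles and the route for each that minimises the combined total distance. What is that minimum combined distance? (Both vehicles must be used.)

Check every non-empty split of the stops between the two vehicles; for each half take its own optimal tour:
  {P4} + {Y9, F3, S2, C8}: 42 + 69 = 111
  {Y9} + {P4, F3, S2, C8}: 44 + 57 = 101
  {P4, Y9} + {F3, S2, C8}: 76 + 41 = 117
  {F3} + {P4, Y9, S2, C8}: 26 + 83 = 109
  {P4, F3} + {Y9, S2, C8}: 56 + 68 = 124
  {Y9, F3} + {P4, S2, C8}: 55 + 55 = 110
  … (15 splits in total)
  {P4, F3, S2} + {Y9, C8}: 56 + 44 = 100  ← best
Best: vehicle 1 00 → P4 → S2 → F3 → 00 = 56; vehicle 2 00 → Y9 → C8 → 00 = 44; combined 100.

100 blocks — the smallest possible combined total.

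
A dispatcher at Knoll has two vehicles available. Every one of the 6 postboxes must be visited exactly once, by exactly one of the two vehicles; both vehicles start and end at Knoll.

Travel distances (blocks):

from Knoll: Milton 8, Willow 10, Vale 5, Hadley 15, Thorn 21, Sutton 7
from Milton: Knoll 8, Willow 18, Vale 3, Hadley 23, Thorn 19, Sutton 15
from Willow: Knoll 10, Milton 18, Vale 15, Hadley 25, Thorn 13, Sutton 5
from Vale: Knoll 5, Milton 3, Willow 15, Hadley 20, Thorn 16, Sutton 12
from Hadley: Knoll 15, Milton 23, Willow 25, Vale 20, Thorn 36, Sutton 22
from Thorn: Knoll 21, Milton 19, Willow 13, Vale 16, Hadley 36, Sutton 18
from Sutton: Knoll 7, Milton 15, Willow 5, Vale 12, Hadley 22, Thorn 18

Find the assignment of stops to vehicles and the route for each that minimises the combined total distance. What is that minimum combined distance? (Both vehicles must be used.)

Minimum combined distance: 82 blocks.

Check every non-empty split of the stops between the two vehicles; for each half take its own optimal tour:
  {Milton} + {Willow, Vale, Hadley, Thorn, Sutton}: 16 + 76 = 92
  {Willow} + {Milton, Vale, Hadley, Thorn, Sutton}: 20 + 82 = 102
  {Milton, Willow} + {Vale, Hadley, Thorn, Sutton}: 36 + 76 = 112
  {Vale} + {Milton, Willow, Hadley, Thorn, Sutton}: 10 + 82 = 92
  {Milton, Vale} + {Willow, Hadley, Thorn, Sutton}: 16 + 76 = 92
  {Willow, Vale} + {Milton, Hadley, Thorn, Sutton}: 30 + 82 = 112
  … (31 splits in total)
  {Hadley} + {Milton, Willow, Vale, Thorn, Sutton}: 30 + 52 = 82  ← best
Best: vehicle 1 Knoll → Hadley → Knoll = 30; vehicle 2 Knoll → Milton → Vale → Thorn → Willow → Sutton → Knoll = 52; combined 82.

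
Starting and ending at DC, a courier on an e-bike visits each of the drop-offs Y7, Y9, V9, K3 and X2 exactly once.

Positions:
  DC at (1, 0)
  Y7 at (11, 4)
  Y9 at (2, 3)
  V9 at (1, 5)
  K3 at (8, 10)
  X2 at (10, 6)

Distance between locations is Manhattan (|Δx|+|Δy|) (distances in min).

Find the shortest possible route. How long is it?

Minimum total distance: 40 min.

There are 60 distinct closed tours to check (reversals are equivalent).
DC-Y7-Y9-V9-K3-X2-DC: 14+10+3+12+6+15 = 60
DC-Y7-Y9-V9-X2-K3-DC: 14+10+3+10+6+17 = 60
DC-Y7-Y9-K3-V9-X2-DC: 14+10+13+12+10+15 = 74
DC-Y7-Y9-K3-X2-V9-DC: 14+10+13+6+10+5 = 58
DC-Y7-Y9-X2-V9-K3-DC: 14+10+11+10+12+17 = 74
DC-Y7-Y9-X2-K3-V9-DC: 14+10+11+6+12+5 = 58
DC-Y7-V9-Y9-K3-X2-DC: 14+11+3+13+6+15 = 62
DC-Y7-V9-Y9-X2-K3-DC: 14+11+3+11+6+17 = 62
DC-Y7-V9-K3-Y9-X2-DC: 14+11+12+13+11+15 = 76
DC-Y7-V9-K3-X2-Y9-DC: 14+11+12+6+11+4 = 58
DC-Y7-V9-X2-Y9-K3-DC: 14+11+10+11+13+17 = 76
DC-Y7-V9-X2-K3-Y9-DC: 14+11+10+6+13+4 = 58
DC-Y7-K3-Y9-V9-X2-DC: 14+9+13+3+10+15 = 64
DC-Y7-K3-Y9-X2-V9-DC: 14+9+13+11+10+5 = 62
… (46 more)
DC-Y9-Y7-X2-K3-V9-DC: 4+10+3+6+12+5 = 40  ← best
The minimum is 40.
One optimal route: DC → Y9 → Y7 → X2 → K3 → V9 → DC (or its reverse).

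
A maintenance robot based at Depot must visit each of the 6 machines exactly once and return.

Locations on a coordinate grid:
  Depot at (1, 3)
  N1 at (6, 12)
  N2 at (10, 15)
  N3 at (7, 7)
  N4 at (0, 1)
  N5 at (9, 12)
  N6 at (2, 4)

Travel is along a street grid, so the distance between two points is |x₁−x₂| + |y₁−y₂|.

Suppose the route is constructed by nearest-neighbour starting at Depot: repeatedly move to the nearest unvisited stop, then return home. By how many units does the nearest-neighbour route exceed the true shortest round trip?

Depot: N6=2, N4=3, N3=10, N1=14, N5=17, N2=21 ⇒ N6
N6: N4=5, N3=8, N1=12, N5=15, N2=19 ⇒ N4
N4: N3=13, N1=17, N5=20, N2=24 ⇒ N3
N3: N1=6, N5=7, N2=11 ⇒ N1
N1: N5=3, N2=7 ⇒ N5
N5: N2=4 ⇒ N2
NN route Depot → N6 → N4 → N3 → N1 → N5 → N2 → Depot costs 54.
Optimal: Depot → N1 → N2 → N5 → N3 → N6 → N4 → Depot costs 48 (by enumerating all 360 distinct tours).
Excess = 54 − 48 = 6.

The nearest-neighbour route is 6 longer than optimal.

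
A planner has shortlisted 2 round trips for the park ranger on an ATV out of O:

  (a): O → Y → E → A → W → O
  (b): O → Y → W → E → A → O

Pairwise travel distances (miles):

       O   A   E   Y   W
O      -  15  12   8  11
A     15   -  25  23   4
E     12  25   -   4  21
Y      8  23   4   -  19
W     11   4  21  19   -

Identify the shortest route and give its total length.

(a): 8 + 4 + 25 + 4 + 11 = 52
(b): 8 + 19 + 21 + 25 + 15 = 88

52 miles — (a) is the shortest.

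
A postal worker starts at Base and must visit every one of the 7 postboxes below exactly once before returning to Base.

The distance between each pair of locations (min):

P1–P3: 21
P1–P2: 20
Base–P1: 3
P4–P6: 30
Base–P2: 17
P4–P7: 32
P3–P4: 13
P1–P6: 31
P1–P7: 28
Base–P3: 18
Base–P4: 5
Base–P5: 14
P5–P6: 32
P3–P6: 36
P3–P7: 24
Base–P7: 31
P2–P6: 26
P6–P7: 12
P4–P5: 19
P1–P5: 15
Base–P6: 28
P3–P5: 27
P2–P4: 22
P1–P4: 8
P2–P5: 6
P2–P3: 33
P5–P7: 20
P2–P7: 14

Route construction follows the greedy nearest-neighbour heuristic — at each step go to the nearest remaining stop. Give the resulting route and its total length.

Nearest-neighbour total = 106 min; route Base → P1 → P4 → P3 → P7 → P6 → P2 → P5 → Base.

At Base the remaining stops are P1 3, P4 5, P5 14, P2 17, P3 18, P6 28, P7 31; go to P1.
At P1 the remaining stops are P4 8, P5 15, P2 20, P3 21, P7 28, P6 31; go to P4.
At P4 the remaining stops are P3 13, P5 19, P2 22, P6 30, P7 32; go to P3.
At P3 the remaining stops are P7 24, P5 27, P2 33, P6 36; go to P7.
At P7 the remaining stops are P6 12, P2 14, P5 20; go to P6.
At P6 the remaining stops are P2 26, P5 32; go to P2.
At P2 the remaining stops are P5 6; go to P5.
Return P5→Base: 14.
Total = 3 + 8 + 13 + 24 + 12 + 26 + 6 + 14 = 106.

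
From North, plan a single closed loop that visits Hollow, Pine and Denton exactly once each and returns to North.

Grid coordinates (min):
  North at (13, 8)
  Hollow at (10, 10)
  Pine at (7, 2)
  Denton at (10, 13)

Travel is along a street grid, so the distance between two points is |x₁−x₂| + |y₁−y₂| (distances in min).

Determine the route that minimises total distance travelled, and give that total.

North→Hollow→Pine→Denton→North: 5+11+14+8 = 38
North→Hollow→Denton→Pine→North: 5+3+14+12 = 34
North→Pine→Hollow→Denton→North: 12+11+3+8 = 34
The minimum is 34.
One optimal route: North → Hollow → Denton → Pine → North (or its reverse).

34 min — the shortest possible round trip.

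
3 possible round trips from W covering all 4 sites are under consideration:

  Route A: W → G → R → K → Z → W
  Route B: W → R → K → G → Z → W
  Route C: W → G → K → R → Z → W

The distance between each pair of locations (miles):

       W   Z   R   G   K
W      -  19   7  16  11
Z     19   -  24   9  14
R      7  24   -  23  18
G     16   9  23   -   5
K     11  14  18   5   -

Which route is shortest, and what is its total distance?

58 miles — Route B is the shortest.

Route A: 16 + 23 + 18 + 14 + 19 = 90
Route B: 7 + 18 + 5 + 9 + 19 = 58
Route C: 16 + 5 + 18 + 24 + 19 = 82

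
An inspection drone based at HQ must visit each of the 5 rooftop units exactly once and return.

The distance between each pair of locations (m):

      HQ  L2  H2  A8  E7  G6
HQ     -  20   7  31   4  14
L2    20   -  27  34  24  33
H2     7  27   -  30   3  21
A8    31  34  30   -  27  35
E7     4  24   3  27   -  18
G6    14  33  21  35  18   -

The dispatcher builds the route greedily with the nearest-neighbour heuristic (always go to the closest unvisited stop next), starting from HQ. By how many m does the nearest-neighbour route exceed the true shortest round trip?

From HQ: E7=4, H2=7, G6=14, L2=20, A8=31 → choose E7 (4).
From E7: H2=3, G6=18, L2=24, A8=27 → choose H2 (3).
From H2: G6=21, L2=27, A8=30 → choose G6 (21).
From G6: L2=33, A8=35 → choose L2 (33).
From L2: A8=34 → choose A8 (34).
NN route HQ → E7 → H2 → G6 → L2 → A8 → HQ costs 126.
Optimal: HQ → L2 → A8 → G6 → H2 → E7 → HQ costs 117 (by enumerating all 60 distinct tours).
Excess = 126 − 117 = 9.

9 m longer than the optimal tour.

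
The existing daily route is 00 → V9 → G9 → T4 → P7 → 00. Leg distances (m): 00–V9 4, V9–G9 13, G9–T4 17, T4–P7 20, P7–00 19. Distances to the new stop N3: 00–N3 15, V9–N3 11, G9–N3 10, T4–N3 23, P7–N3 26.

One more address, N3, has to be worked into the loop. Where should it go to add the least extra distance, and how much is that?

Insertion cost between consecutive stops i–j is d(i,N3) + d(N3,j) − d(i,j):
  between 00 and V9: 15 + 11 − 4 = 22
  between V9 and G9: 11 + 10 − 13 = 8
  between G9 and T4: 10 + 23 − 17 = 16
  between T4 and P7: 23 + 26 − 20 = 29
  between P7 and 00: 26 + 15 − 19 = 22
Cheapest insertion is between V9 and G9, adding 8.
New total = 73 + 8 = 81.

Adding 8 m by placing N3 on the V9–G9 leg.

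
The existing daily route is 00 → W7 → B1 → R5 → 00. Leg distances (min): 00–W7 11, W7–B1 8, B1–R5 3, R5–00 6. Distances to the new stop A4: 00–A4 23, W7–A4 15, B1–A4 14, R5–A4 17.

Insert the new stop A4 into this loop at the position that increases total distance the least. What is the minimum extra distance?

Adding 21 min by placing A4 on the W7–B1 leg.

Insertion cost between consecutive stops i–j is d(i,A4) + d(A4,j) − d(i,j):
  between 00 and W7: 23 + 15 − 11 = 27
  between W7 and B1: 15 + 14 − 8 = 21
  between B1 and R5: 14 + 17 − 3 = 28
  between R5 and 00: 17 + 23 − 6 = 34
Cheapest insertion is between W7 and B1, adding 21.
New total = 28 + 21 = 49.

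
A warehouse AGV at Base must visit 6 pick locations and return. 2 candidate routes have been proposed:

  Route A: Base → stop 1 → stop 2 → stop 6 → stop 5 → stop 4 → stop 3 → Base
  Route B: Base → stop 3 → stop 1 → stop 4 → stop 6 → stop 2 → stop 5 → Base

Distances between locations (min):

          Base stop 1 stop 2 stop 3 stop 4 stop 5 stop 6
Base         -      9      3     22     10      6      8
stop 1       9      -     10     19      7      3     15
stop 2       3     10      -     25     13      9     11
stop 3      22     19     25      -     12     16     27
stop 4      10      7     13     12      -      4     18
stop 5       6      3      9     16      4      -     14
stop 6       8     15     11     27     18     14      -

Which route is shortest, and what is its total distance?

82 min — Route A is the shortest.

Route A: 9 + 10 + 11 + 14 + 4 + 12 + 22 = 82
Route B: 22 + 19 + 7 + 18 + 11 + 9 + 6 = 92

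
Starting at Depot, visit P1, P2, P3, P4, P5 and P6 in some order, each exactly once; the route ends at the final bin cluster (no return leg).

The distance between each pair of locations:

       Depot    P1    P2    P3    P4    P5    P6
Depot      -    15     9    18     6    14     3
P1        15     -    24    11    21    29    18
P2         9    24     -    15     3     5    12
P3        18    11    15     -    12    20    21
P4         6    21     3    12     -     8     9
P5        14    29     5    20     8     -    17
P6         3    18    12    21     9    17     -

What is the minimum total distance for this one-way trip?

Minimum one-way distance = 51.

There are 6! = 720 possible orderings.
Depot - P1 - P2 - P3 - P4 - P5 - P6: 15+24+15+12+8+17 = 91
Depot - P1 - P2 - P3 - P4 - P6 - P5: 15+24+15+12+9+17 = 92
Depot - P1 - P2 - P3 - P5 - P4 - P6: 15+24+15+20+8+9 = 91
Depot - P1 - P2 - P3 - P5 - P6 - P4: 15+24+15+20+17+9 = 100
Depot - P1 - P2 - P3 - P6 - P4 - P5: 15+24+15+21+9+8 = 92
Depot - P1 - P2 - P3 - P6 - P5 - P4: 15+24+15+21+17+8 = 100
Depot - P1 - P2 - P4 - P3 - P5 - P6: 15+24+3+12+20+17 = 91
Depot - P1 - P2 - P4 - P3 - P6 - P5: 15+24+3+12+21+17 = 92
… (712 more)
Depot - P6 - P2 - P5 - P4 - P3 - P1: 3+12+5+8+12+11 = 51  ← best
The minimum is 51.
One shortest path: Depot → P6 → P2 → P5 → P4 → P3 → P1.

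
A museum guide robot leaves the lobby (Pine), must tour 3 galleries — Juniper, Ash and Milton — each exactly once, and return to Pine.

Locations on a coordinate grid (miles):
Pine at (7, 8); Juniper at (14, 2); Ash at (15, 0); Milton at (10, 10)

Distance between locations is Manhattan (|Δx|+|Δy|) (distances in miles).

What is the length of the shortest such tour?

Minimum total distance: 36 miles.

Pine → Juniper → Ash → Milton → Pine: 13+3+15+5 = 36
Pine → Juniper → Milton → Ash → Pine: 13+12+15+16 = 56
Pine → Ash → Juniper → Milton → Pine: 16+3+12+5 = 36
The minimum is 36.
One optimal route: Pine → Juniper → Ash → Milton → Pine (or its reverse).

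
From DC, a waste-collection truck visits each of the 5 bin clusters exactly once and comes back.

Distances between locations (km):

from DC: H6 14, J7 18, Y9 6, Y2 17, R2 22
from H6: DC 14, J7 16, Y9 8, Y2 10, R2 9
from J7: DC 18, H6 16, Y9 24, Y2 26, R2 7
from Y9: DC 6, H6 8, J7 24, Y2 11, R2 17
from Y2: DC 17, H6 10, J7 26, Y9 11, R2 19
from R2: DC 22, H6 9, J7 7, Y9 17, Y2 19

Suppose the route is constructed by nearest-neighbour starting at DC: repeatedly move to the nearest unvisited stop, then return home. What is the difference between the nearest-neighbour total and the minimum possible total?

DC: Y9=6, H6=14, Y2=17, J7=18, R2=22 ⇒ Y9
Y9: H6=8, Y2=11, R2=17, J7=24 ⇒ H6
H6: R2=9, Y2=10, J7=16 ⇒ R2
R2: J7=7, Y2=19 ⇒ J7
J7: Y2=26 ⇒ Y2
NN route DC → Y9 → H6 → R2 → J7 → Y2 → DC costs 73.
Optimal: DC → J7 → R2 → H6 → Y2 → Y9 → DC costs 61 (by enumerating all 60 distinct tours).
Excess = 73 − 61 = 12.

12 km longer than the optimal tour.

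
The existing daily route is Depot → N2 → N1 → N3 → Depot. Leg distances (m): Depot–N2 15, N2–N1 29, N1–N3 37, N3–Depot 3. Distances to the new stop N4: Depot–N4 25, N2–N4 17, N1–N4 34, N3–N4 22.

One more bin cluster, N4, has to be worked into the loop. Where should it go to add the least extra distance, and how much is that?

Insertion cost between consecutive stops i–j is d(i,N4) + d(N4,j) − d(i,j):
  between Depot and N2: 25 + 17 − 15 = 27
  between N2 and N1: 17 + 34 − 29 = 22
  between N1 and N3: 34 + 22 − 37 = 19
  between N3 and Depot: 22 + 25 − 3 = 44
Cheapest insertion is between N1 and N3, adding 19.
New total = 84 + 19 = 103.

Minimum extra distance: 19 m, inserting N4 between N1 and N3.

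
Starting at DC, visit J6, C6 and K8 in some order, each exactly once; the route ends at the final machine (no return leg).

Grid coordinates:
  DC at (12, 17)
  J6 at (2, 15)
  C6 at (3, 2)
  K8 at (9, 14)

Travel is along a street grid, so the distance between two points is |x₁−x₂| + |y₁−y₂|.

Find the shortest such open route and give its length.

There are 3! = 6 possible orderings.
DC - J6 - C6 - K8: 12+14+18 = 44
DC - J6 - K8 - C6: 12+8+18 = 38
DC - C6 - J6 - K8: 24+14+8 = 46
DC - C6 - K8 - J6: 24+18+8 = 50
DC - K8 - J6 - C6: 6+8+14 = 28
DC - K8 - C6 - J6: 6+18+14 = 38
The minimum is 28.
One shortest path: DC → K8 → J6 → C6.

28 — the minimum one-way total.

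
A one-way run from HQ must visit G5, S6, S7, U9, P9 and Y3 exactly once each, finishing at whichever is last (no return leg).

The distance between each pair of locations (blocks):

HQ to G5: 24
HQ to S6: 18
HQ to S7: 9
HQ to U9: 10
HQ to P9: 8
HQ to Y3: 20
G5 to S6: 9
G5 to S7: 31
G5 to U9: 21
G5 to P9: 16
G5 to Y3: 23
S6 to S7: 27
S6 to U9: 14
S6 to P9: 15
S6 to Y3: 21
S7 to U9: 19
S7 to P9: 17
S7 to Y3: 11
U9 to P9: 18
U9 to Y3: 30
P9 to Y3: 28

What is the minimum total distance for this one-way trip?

There are 6! = 720 possible orderings.
HQ→G5→S6→S7→U9→P9→Y3: 24+9+27+19+18+28 = 125
HQ→G5→S6→S7→U9→Y3→P9: 24+9+27+19+30+28 = 137
HQ→G5→S6→S7→P9→U9→Y3: 24+9+27+17+18+30 = 125
HQ→G5→S6→S7→P9→Y3→U9: 24+9+27+17+28+30 = 135
HQ→G5→S6→S7→Y3→U9→P9: 24+9+27+11+30+18 = 119
HQ→G5→S6→S7→Y3→P9→U9: 24+9+27+11+28+18 = 117
HQ→G5→S6→U9→S7→P9→Y3: 24+9+14+19+17+28 = 111
HQ→G5→S6→U9→S7→Y3→P9: 24+9+14+19+11+28 = 105
… (712 more)
HQ→U9→S6→G5→P9→S7→Y3: 10+14+9+16+17+11 = 77  ← best
The minimum is 77.
One shortest path: HQ → U9 → S6 → G5 → P9 → S7 → Y3.

Minimum one-way distance = 77 blocks.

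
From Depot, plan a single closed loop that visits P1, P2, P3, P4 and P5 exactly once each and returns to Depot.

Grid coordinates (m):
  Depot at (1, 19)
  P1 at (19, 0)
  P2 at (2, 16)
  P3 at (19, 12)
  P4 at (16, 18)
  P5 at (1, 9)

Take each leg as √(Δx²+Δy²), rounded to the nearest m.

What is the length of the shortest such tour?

Shortest round trip = 64 m.

There are 60 distinct closed tours to check (reversals are equivalent).
Depot→P1→P2→P3→P4→P5→Depot: 26+23+17+7+17+10 = 100
Depot→P1→P2→P3→P5→P4→Depot: 26+23+17+18+17+15 = 116
Depot→P1→P2→P4→P3→P5→Depot: 26+23+14+7+18+10 = 98
Depot→P1→P2→P4→P5→P3→Depot: 26+23+14+17+18+19 = 117
Depot→P1→P2→P5→P3→P4→Depot: 26+23+7+18+7+15 = 96
Depot→P1→P2→P5→P4→P3→Depot: 26+23+7+17+7+19 = 99
Depot→P1→P3→P2→P4→P5→Depot: 26+12+17+14+17+10 = 96
Depot→P1→P3→P2→P5→P4→Depot: 26+12+17+7+17+15 = 94
Depot→P1→P3→P4→P2→P5→Depot: 26+12+7+14+7+10 = 76
Depot→P1→P3→P4→P5→P2→Depot: 26+12+7+17+7+3 = 72
Depot→P1→P3→P5→P2→P4→Depot: 26+12+18+7+14+15 = 92
Depot→P1→P3→P5→P4→P2→Depot: 26+12+18+17+14+3 = 90
Depot→P1→P4→P2→P3→P5→Depot: 26+18+14+17+18+10 = 103
Depot→P1→P4→P2→P5→P3→Depot: 26+18+14+7+18+19 = 102
… (46 more)
Depot→P2→P5→P1→P3→P4→Depot: 3+7+20+12+7+15 = 64  ← best
The minimum is 64.
One optimal route: Depot → P2 → P5 → P1 → P3 → P4 → Depot (or its reverse).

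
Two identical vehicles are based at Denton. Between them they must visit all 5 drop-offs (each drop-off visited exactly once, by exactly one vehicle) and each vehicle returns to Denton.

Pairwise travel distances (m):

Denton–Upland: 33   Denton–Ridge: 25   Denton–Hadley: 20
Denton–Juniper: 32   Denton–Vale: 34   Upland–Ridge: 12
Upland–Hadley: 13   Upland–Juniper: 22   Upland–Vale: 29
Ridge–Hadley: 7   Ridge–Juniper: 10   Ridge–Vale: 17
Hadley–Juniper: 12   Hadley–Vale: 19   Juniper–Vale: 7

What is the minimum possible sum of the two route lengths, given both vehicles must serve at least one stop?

136 m — the smallest possible combined total.

Try each way of splitting the stops between the two vehicles (each non-empty) and, for each split, find the best tour for each vehicle:
  {Upland} + {Ridge, Hadley, Juniper, Vale}: 66 + 78 = 144
  {Ridge} + {Upland, Hadley, Juniper, Vale}: 50 + 96 = 146
  {Upland, Ridge} + {Hadley, Juniper, Vale}: 70 + 73 = 143
  {Hadley} + {Upland, Ridge, Juniper, Vale}: 40 + 96 = 136
  {Upland, Hadley} + {Ridge, Juniper, Vale}: 66 + 76 = 142
  {Ridge, Hadley} + {Upland, Juniper, Vale}: 52 + 96 = 148
  … (15 splits in total)
Best: vehicle 1 Denton → Hadley → Denton = 40; vehicle 2 Denton → Upland → Ridge → Juniper → Vale → Denton = 96; combined 136.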